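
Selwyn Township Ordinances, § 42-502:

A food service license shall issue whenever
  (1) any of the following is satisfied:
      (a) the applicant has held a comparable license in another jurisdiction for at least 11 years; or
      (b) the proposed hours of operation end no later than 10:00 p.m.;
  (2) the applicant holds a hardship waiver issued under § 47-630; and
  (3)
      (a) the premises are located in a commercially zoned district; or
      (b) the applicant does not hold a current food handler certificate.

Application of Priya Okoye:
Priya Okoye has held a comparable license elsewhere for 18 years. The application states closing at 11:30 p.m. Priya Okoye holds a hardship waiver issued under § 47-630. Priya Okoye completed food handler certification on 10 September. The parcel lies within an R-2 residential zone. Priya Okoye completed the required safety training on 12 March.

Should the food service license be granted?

No — denied.

(a) prior license ≥ 11 yr — satisfied.
(b) closes by 10 p.m. — fails.
(1): T OR F → true.
(2) hardship waiver — met.
(a) commercially zoned — not met.
(b) not (food handler cert.) — fails.
(3) = F OR F = false.
Overall: T AND T AND F → false.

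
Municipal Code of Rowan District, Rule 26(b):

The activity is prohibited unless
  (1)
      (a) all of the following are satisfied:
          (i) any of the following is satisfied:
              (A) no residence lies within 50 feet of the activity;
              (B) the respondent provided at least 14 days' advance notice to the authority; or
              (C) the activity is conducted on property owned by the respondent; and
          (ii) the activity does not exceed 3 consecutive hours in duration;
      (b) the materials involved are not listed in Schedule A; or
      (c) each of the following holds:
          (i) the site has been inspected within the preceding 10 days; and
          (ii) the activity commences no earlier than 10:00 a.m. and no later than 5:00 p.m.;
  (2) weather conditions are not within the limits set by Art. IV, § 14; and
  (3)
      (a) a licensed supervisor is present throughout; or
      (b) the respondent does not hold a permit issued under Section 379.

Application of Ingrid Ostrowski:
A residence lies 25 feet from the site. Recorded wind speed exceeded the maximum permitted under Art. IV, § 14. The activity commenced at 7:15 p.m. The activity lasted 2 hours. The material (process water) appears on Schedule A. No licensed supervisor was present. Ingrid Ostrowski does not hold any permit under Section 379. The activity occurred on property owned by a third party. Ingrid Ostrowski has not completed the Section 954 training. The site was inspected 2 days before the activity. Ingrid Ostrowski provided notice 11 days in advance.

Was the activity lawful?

No — unlawful.

(A) no residence in 50 ft — not met.
(B) ≥14 days' notice — fails.
(C) own property — fails.
So (i) is not satisfied (F OR F OR F).
(ii) ≤ 3 hrs duration — met.
So (a) is not satisfied (F AND T).
(b) not (Schedule A material) — not met.
(i) site inspected — met.
(ii) start within hours — not satisfied.
So (c) is not satisfied (T AND F).
So (1) is not satisfied (F OR F OR F).
(2) not (weather ok) — satisfied.
(a) supervisor present — not met.
(b) not (holds permit) — met.
(3) = F OR T = true.
Overall: F AND T AND T → false.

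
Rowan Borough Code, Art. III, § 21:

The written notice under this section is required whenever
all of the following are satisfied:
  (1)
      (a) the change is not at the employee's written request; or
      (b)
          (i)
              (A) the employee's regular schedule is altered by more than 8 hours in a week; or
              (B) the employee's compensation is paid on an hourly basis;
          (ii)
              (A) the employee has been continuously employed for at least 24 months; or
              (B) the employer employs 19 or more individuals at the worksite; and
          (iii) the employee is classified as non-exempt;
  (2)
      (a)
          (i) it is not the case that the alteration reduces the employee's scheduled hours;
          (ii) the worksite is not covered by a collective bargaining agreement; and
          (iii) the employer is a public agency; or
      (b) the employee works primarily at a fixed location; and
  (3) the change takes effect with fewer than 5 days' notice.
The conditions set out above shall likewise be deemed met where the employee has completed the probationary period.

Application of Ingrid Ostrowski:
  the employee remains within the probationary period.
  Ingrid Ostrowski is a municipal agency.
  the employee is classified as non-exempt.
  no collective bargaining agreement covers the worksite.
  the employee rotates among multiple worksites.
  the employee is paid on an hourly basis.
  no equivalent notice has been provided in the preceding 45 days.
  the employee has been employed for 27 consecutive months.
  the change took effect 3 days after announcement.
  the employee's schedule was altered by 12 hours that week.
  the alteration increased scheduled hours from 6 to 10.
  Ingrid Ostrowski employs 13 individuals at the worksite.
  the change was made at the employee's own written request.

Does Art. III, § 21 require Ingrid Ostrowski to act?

(a) not employee-requested — fails.
(A) schedule shift > 8h — satisfied.
(B) hourly-paid — holds.
(i): T OR T → true.
(A) tenure ≥ 24 mo. — holds.
(B) ≥ 19 at site — fails.
(ii): T OR F → true.
(iii) non-exempt — met.
So (b) is satisfied (T AND T AND T).
(1): F OR T → true.
(i) not (hours reduced) — satisfied.
(ii) no CBA — satisfied.
(iii) public agency — satisfied.
(a) = T AND T AND T = true.
(b) fixed location — fails.
(2) = T OR F = true.
(3) < 5 days' notice — satisfied.
Overall = T AND T AND T = true.
Exception (past probation) — not satisfied.
Result: main true OR exception false → true.

Yes — required.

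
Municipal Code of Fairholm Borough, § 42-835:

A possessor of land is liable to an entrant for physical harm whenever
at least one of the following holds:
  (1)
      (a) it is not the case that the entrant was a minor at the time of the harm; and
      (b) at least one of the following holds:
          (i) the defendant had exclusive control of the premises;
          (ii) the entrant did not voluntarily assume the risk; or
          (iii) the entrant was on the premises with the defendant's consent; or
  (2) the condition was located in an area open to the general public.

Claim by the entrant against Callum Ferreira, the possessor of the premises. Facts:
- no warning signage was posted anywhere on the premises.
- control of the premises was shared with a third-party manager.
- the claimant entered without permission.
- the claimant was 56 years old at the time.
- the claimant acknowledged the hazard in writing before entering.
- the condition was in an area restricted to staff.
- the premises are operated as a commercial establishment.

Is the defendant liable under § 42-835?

(a) not (entrant a minor) — met.
(i) exclusive control — not met.
(ii) no assumed risk — not satisfied.
(iii) consent to enter — not met.
So (b) is not satisfied (F OR F OR F).
So (1) is not satisfied (T AND F).
(2) public area — fails.
Overall: F OR F → false.

No — not liable.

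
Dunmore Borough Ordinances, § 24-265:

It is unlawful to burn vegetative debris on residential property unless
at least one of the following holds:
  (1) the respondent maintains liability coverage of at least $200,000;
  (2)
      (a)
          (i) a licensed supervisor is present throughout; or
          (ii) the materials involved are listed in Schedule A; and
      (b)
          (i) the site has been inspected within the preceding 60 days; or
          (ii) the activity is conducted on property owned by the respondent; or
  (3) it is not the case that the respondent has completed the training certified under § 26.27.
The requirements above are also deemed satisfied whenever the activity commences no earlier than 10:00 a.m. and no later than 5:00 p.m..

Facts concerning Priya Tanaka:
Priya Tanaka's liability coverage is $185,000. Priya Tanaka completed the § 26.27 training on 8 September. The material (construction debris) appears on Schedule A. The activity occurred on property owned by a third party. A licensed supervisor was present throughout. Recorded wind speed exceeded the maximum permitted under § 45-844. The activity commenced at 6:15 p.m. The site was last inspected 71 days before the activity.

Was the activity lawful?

(1) coverage ≥ $200,000 — not satisfied.
(i) supervisor present — holds.
(ii) Schedule A material — satisfied.
(a) = T OR T = true.
(i) site inspected — fails.
(ii) own property — fails.
So (b) is not satisfied (F OR F).
(2) = T AND F = false.
(3) not (training certified) — not satisfied.
Overall: F OR F OR F → false.
Exception (start within hours) — not satisfied.
Result: main false OR exception false → false.

No — unlawful.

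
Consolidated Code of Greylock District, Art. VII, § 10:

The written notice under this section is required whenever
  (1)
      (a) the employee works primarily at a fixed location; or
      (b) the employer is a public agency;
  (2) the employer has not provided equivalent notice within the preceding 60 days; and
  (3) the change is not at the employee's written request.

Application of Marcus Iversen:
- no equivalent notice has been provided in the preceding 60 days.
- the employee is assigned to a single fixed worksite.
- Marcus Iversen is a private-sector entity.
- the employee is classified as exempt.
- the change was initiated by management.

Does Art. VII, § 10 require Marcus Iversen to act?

Yes — required.

(a) fixed location — satisfied.
(b) public agency — not met.
(1): T OR F → true.
(2) no recent notice — holds.
(3) not employee-requested — met.
So Overall is satisfied (T AND T AND T).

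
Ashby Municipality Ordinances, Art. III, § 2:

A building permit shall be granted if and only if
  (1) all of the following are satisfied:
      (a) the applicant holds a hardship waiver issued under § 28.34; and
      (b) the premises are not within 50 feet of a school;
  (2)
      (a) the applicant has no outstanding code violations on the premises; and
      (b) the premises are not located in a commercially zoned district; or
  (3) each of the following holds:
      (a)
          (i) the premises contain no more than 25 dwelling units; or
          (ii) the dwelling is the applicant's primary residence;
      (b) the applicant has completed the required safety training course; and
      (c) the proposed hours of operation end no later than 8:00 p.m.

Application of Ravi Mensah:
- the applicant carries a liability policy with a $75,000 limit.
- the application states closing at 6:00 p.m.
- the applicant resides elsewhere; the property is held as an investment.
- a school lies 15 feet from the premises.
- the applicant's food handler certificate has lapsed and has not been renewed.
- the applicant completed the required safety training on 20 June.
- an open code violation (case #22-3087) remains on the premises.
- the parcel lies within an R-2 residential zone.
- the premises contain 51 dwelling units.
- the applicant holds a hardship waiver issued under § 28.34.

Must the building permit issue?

No — denied.

(a) hardship waiver — met.
(b) ≥50 ft from school — fails.
(1) = T AND F = false.
(a) no code violations — not met.
(b) not (commercially zoned) — satisfied.
(2): F AND T → false.
(i) ≤ 25 units — not met.
(ii) primary residence — not satisfied.
(a) = F OR F = false.
(b) safety training — satisfied.
(c) closes by 8 p.m. — satisfied.
(3): F AND T AND T → false.
Overall = F OR F OR F = false.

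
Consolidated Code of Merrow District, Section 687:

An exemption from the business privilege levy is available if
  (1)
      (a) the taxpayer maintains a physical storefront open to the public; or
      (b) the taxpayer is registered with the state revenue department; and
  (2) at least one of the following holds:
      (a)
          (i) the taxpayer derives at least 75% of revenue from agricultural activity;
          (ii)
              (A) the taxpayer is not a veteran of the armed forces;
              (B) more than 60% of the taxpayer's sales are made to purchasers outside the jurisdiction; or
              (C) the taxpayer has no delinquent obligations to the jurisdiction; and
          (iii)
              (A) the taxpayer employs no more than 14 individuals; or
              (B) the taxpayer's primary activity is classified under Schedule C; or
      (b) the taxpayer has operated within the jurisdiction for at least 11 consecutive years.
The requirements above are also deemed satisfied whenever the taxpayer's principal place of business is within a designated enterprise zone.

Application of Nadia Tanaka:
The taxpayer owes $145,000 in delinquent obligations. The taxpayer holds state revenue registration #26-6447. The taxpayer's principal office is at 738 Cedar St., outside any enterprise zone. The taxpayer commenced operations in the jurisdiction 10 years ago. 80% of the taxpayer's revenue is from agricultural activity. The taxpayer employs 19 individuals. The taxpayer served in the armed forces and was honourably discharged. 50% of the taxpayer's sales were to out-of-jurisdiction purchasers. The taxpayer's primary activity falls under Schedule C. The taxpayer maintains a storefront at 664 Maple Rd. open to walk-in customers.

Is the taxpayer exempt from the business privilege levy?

(a) has storefront — met.
(b) state-registered — satisfied.
(1): T OR T → true.
(i) ≥75% agricultural — met.
(A) not (veteran) — not met.
(B) >60% out-of-jur. sales — not met.
(C) no delinquency — not satisfied.
So (ii) is not satisfied (F OR F OR F).
(A) ≤ 14 employees — not satisfied.
(B) Schedule C activity — satisfied.
(iii) = F OR T = true.
(a) = T AND F AND T = false.
(b) ≥ 11 yrs in jurisdiction — not satisfied.
So (2) is not satisfied (F OR F).
So Overall is not satisfied (T AND F).
Exception (in enterprise zone) — not satisfied.
Result: main false OR exception false → false.

No — not exempt.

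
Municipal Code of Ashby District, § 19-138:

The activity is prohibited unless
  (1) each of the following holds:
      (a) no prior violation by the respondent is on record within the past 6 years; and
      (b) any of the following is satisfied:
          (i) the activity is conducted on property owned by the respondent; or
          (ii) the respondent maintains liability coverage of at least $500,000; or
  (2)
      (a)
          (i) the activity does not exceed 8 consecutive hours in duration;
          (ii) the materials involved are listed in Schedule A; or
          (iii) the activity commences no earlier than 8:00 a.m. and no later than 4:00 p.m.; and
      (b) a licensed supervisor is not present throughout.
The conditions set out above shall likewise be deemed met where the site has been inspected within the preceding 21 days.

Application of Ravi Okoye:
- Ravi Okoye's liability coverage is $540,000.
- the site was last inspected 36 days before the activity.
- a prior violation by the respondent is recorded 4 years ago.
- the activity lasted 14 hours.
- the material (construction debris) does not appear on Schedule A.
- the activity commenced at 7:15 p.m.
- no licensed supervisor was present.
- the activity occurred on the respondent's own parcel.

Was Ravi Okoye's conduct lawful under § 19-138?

(a) no prior violation — not met.
(i) own property — satisfied.
(ii) coverage ≥ $500,000 — holds.
(b): T OR T → true.
So (1) is not satisfied (F AND T).
(i) ≤ 8 hrs duration — fails.
(ii) Schedule A material — fails.
(iii) start within hours — not satisfied.
So (a) is not satisfied (F OR F OR F).
(b) not (supervisor present) — holds.
(2) = F AND T = false.
So Overall is not satisfied (F OR F).
Exception (site inspected) — not satisfied.
Result: main false OR exception false → false.

No — unlawful.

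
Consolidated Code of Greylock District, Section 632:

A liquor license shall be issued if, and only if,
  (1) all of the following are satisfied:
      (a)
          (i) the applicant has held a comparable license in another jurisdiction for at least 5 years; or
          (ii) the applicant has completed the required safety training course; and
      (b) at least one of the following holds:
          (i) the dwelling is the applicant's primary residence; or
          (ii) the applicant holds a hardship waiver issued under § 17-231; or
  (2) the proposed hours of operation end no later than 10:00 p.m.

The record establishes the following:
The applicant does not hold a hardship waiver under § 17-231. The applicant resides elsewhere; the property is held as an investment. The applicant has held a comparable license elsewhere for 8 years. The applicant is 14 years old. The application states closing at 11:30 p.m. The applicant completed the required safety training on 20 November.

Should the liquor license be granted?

No — denied.

(i) prior license ≥ 5 yr — holds.
(ii) safety training — satisfied.
(a) = T OR T = true.
(i) primary residence — not met.
(ii) hardship waiver — not met.
(b) = F OR F = false.
(1) = T AND F = false.
(2) closes by 10 p.m. — fails.
So Overall is not satisfied (F OR F).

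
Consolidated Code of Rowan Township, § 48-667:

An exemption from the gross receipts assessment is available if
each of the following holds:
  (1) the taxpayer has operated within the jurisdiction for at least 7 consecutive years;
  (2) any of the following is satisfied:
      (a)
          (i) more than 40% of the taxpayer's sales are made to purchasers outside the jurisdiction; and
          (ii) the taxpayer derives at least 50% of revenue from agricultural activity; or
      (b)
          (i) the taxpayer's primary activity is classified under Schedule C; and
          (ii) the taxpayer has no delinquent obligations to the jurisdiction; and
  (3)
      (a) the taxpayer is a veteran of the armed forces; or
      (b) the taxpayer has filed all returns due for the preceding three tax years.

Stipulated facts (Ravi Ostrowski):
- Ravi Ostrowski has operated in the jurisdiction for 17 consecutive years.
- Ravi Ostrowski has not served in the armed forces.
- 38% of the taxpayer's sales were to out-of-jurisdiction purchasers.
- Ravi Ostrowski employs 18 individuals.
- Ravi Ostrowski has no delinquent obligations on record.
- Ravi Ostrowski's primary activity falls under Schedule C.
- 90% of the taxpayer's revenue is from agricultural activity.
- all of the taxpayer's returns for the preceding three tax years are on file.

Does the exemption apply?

(1) ≥ 7 yrs in jurisdiction — holds.
(i) >40% out-of-jur. sales — fails.
(ii) ≥50% agricultural — met.
(a) = F AND T = false.
(i) Schedule C activity — holds.
(ii) no delinquency — holds.
(b) = T AND T = true.
(2) = F OR T = true.
(a) veteran — not satisfied.
(b) returns current — satisfied.
So (3) is satisfied (F OR T).
Overall: T AND T AND T → true.

Yes — exempt.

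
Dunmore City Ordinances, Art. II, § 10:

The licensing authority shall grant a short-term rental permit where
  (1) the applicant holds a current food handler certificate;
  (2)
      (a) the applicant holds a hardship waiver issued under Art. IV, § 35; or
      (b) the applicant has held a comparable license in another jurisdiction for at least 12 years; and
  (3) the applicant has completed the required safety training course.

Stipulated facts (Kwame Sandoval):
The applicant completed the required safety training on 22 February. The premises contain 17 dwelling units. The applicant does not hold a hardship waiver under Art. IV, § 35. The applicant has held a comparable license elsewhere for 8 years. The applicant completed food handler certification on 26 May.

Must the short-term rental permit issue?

No — denied.

(1) food handler cert. — satisfied.
(a) hardship waiver — fails.
(b) prior license ≥ 12 yr — fails.
(2): F OR F → false.
(3) safety training — met.
Overall = T AND F AND T = false.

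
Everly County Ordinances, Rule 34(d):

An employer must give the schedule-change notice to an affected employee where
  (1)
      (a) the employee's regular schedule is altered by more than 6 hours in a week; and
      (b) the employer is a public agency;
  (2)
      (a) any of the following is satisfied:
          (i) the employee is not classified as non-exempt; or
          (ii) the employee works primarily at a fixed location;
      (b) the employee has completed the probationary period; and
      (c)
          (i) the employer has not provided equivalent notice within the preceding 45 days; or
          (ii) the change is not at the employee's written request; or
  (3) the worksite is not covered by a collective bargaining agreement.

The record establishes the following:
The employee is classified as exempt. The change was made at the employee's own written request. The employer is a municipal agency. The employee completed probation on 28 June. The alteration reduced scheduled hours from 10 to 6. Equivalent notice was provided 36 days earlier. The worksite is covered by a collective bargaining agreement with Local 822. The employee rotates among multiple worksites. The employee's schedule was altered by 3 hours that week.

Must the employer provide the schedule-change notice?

(a) schedule shift > 6h — fails.
(b) public agency — holds.
(1) = F AND T = false.
(i) not (non-exempt) — holds.
(ii) fixed location — fails.
So (a) is satisfied (T OR F).
(b) past probation — holds.
(i) no recent notice — not met.
(ii) not employee-requested — fails.
(c) = F OR F = false.
(2) = T AND T AND F = false.
(3) no CBA — fails.
Overall: F OR F OR F → false.

No — not required.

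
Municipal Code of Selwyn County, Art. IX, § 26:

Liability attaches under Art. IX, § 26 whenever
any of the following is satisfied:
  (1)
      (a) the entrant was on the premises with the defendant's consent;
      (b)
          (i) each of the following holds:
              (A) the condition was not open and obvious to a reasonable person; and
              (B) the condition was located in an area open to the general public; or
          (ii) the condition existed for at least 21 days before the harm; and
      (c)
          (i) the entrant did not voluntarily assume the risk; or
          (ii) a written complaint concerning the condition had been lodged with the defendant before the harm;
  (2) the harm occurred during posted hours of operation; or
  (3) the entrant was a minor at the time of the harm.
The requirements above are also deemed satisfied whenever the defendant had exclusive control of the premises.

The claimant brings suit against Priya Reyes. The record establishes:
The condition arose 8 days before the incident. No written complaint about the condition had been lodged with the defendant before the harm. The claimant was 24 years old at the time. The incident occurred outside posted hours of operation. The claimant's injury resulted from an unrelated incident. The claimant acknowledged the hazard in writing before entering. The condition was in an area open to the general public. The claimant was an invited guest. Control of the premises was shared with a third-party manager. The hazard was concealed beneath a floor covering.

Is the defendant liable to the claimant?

No — not liable.

(a) consent to enter — satisfied.
(A) not open/obvious — met.
(B) public area — satisfied.
(i) = T AND T = true.
(ii) condition ≥21 days old — fails.
So (b) is satisfied (T OR F).
(i) no assumed risk — not met.
(ii) complaint lodged — not met.
(c) = F OR F = false.
So (1) is not satisfied (T AND T AND F).
(2) during posted hours — not satisfied.
(3) entrant a minor — fails.
So Overall is not satisfied (F OR F OR F).
Exception (exclusive control) — not satisfied.
Result: main false OR exception false → false.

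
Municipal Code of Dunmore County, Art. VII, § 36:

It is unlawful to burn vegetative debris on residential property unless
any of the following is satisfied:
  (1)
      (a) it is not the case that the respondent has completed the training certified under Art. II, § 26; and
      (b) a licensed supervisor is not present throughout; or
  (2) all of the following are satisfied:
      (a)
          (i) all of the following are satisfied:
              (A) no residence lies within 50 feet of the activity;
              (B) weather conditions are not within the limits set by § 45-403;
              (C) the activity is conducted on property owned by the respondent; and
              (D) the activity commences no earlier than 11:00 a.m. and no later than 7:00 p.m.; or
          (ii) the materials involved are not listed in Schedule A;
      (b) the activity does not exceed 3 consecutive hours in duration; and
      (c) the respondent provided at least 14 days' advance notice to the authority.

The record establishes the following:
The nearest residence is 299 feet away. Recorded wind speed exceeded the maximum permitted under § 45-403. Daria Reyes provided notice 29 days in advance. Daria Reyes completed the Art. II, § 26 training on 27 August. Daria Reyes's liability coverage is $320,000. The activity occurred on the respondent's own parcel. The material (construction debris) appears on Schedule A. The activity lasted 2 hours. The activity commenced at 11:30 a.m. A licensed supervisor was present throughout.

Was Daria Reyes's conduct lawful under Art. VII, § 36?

Yes — lawful.

(a) not (training certified) — fails.
(b) not (supervisor present) — not met.
(1): F AND F → false.
(A) no residence in 50 ft — met.
(B) not (weather ok) — satisfied.
(C) own property — met.
(D) start within hours — satisfied.
(i): T AND T AND T AND T → true.
(ii) not (Schedule A material) — not met.
(a) = T OR F = true.
(b) ≤ 3 hrs duration — holds.
(c) ≥14 days' notice — holds.
(2): T AND T AND T → true.
So Overall is satisfied (F OR T).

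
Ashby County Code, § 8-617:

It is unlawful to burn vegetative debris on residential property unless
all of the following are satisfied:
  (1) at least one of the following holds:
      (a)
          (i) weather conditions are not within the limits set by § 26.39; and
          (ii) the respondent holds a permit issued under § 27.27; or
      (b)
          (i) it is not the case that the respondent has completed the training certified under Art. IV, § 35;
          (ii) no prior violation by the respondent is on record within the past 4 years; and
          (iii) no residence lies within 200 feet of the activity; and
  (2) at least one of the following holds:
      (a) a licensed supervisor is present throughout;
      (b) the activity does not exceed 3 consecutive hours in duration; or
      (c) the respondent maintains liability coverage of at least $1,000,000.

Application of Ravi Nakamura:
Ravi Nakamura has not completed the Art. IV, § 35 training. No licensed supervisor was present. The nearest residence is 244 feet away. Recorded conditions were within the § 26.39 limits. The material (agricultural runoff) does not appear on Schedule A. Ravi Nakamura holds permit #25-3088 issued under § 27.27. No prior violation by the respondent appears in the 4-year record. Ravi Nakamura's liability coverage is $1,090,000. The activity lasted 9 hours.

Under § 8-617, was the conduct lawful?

(i) not (weather ok) — not satisfied.
(ii) holds permit — met.
(a) = F AND T = false.
(i) not (training certified) — satisfied.
(ii) no prior violation — holds.
(iii) no residence in 200 ft — met.
(b) = T AND T AND T = true.
(1) = F OR T = true.
(a) supervisor present — fails.
(b) ≤ 3 hrs duration — not met.
(c) coverage ≥ $1,000,000 — satisfied.
(2): F OR F OR T → true.
So Overall is satisfied (T AND T).

Yes — lawful.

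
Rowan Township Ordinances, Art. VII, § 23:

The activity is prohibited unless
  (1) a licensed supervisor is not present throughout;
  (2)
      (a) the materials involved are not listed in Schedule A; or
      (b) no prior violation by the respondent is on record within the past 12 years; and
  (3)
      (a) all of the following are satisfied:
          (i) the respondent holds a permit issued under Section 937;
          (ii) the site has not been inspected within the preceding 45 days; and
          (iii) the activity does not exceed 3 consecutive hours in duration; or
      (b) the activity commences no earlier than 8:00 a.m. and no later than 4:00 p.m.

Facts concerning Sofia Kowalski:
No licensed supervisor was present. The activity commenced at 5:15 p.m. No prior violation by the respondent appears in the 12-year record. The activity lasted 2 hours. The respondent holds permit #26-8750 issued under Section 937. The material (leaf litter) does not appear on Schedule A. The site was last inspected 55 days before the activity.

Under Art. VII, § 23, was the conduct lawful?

(1) not (supervisor present) — satisfied.
(a) not (Schedule A material) — satisfied.
(b) no prior violation — met.
So (2) is satisfied (T OR T).
(i) holds permit — satisfied.
(ii) not (site inspected) — met.
(iii) ≤ 3 hrs duration — satisfied.
(a) = T AND T AND T = true.
(b) start within hours — not satisfied.
(3): T OR F → true.
So Overall is satisfied (T AND T AND T).

Yes — lawful.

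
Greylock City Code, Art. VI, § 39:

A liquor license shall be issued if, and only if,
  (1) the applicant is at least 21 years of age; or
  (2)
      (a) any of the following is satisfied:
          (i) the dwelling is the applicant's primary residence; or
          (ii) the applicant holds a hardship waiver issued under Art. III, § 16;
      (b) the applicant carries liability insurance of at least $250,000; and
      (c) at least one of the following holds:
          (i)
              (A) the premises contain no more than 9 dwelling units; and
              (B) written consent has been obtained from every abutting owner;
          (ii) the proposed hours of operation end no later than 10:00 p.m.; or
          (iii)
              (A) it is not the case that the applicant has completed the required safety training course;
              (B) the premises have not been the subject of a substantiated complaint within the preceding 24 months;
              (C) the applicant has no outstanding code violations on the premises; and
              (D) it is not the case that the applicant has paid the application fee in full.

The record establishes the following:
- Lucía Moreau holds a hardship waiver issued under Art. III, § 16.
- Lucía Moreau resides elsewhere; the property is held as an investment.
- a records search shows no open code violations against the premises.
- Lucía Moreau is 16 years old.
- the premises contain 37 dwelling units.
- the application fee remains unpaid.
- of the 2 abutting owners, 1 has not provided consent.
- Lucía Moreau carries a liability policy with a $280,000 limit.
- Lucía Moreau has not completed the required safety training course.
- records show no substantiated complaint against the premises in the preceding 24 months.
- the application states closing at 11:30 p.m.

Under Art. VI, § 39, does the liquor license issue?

(1) age ≥ 21 — not satisfied.
(i) primary residence — not satisfied.
(ii) hardship waiver — satisfied.
(a) = F OR T = true.
(b) insurance ≥ $250,000 — holds.
(A) ≤ 9 units — not satisfied.
(B) all abutters consent — not satisfied.
So (i) is not satisfied (F AND F).
(ii) closes by 10 p.m. — not met.
(A) not (safety training) — holds.
(B) no complaint in 24 mo. — holds.
(C) no code violations — satisfied.
(D) not (fee paid) — met.
(iii): T AND T AND T AND T → true.
(c) = F OR F OR T = true.
(2): T AND T AND T → true.
Overall: F OR T → true.

Yes — granted.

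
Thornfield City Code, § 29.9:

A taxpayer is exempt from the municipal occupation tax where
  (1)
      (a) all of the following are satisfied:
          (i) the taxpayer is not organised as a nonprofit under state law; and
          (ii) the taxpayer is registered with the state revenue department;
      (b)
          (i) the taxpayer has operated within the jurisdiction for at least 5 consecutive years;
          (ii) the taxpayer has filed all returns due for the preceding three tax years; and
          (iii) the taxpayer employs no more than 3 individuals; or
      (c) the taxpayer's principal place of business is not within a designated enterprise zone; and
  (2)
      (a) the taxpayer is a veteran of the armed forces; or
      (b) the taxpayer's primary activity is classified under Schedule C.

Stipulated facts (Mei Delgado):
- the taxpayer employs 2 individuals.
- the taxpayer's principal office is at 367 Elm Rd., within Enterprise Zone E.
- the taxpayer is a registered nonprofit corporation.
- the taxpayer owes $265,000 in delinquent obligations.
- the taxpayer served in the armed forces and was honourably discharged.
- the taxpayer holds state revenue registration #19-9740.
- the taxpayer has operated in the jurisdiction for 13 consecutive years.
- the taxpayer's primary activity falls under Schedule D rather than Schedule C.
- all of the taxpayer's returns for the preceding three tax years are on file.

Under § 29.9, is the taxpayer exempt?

(i) not (nonprofit) — not met.
(ii) state-registered — satisfied.
So (a) is not satisfied (F AND T).
(i) ≥ 5 yrs in jurisdiction — holds.
(ii) returns current — met.
(iii) ≤ 3 employees — satisfied.
(b): T AND T AND T → true.
(c) not (in enterprise zone) — fails.
So (1) is satisfied (F OR T OR F).
(a) veteran — holds.
(b) Schedule C activity — not satisfied.
(2) = T OR F = true.
Overall: T AND T → true.

Yes — exempt.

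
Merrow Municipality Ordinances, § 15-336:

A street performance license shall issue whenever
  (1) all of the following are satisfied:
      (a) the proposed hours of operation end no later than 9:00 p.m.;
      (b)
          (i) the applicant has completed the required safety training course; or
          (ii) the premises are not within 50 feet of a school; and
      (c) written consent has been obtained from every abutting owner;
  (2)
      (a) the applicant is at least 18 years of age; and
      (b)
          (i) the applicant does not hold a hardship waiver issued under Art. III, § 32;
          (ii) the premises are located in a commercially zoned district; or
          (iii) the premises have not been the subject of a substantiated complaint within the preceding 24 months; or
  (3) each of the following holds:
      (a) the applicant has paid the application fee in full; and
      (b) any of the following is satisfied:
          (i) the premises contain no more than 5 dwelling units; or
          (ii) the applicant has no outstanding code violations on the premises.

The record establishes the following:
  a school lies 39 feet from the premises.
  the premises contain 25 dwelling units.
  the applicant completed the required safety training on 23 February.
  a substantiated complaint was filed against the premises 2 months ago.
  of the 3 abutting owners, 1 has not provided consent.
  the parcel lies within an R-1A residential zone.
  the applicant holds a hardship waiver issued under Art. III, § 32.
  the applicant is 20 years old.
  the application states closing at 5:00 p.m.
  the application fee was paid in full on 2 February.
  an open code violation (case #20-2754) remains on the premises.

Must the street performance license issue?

No — denied.

(a) closes by 9 p.m. — holds.
(i) safety training — holds.
(ii) ≥50 ft from school — not satisfied.
(b): T OR F → true.
(c) all abutters consent — not satisfied.
(1) = T AND T AND F = false.
(a) age ≥ 18 — met.
(i) not (hardship waiver) — not met.
(ii) commercially zoned — not met.
(iii) no complaint in 24 mo. — not satisfied.
(b) = F OR F OR F = false.
So (2) is not satisfied (T AND F).
(a) fee paid — met.
(i) ≤ 5 units — not satisfied.
(ii) no code violations — fails.
(b): F OR F → false.
(3): T AND F → false.
Overall: F OR F OR F → false.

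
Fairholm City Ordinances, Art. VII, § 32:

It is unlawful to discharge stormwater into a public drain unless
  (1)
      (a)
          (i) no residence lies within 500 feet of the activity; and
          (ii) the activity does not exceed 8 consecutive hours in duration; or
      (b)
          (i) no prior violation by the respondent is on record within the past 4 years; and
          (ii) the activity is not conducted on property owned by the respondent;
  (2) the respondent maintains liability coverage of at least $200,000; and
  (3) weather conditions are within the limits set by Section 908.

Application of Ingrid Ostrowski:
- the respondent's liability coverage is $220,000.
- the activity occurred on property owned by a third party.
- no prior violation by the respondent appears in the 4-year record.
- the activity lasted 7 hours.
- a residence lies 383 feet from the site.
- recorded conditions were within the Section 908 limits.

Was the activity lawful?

(i) no residence in 500 ft — fails.
(ii) ≤ 8 hrs duration — holds.
(a): F AND T → false.
(i) no prior violation — holds.
(ii) not (own property) — holds.
(b): T AND T → true.
(1) = F OR T = true.
(2) coverage ≥ $200,000 — satisfied.
(3) weather ok — met.
So Overall is satisfied (T AND T AND T).

Yes — lawful.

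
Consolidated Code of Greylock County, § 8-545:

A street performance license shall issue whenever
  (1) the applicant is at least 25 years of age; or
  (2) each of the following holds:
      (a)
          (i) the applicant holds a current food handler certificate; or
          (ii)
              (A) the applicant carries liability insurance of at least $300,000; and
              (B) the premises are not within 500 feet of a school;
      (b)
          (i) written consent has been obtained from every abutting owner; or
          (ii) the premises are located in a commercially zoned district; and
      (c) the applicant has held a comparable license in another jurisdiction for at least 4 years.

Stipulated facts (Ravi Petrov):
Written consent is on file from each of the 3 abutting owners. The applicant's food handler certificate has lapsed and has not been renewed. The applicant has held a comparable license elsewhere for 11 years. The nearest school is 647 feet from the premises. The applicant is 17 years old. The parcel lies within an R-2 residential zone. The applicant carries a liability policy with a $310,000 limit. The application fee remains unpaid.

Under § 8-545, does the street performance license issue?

(1) age ≥ 25 — not met.
(i) food handler cert. — fails.
(A) insurance ≥ $300,000 — satisfied.
(B) ≥500 ft from school — satisfied.
So (ii) is satisfied (T AND T).
So (a) is satisfied (F OR T).
(i) all abutters consent — holds.
(ii) commercially zoned — fails.
So (b) is satisfied (T OR F).
(c) prior license ≥ 4 yr — satisfied.
So (2) is satisfied (T AND T AND T).
Overall: F OR T → true.

Yes — granted.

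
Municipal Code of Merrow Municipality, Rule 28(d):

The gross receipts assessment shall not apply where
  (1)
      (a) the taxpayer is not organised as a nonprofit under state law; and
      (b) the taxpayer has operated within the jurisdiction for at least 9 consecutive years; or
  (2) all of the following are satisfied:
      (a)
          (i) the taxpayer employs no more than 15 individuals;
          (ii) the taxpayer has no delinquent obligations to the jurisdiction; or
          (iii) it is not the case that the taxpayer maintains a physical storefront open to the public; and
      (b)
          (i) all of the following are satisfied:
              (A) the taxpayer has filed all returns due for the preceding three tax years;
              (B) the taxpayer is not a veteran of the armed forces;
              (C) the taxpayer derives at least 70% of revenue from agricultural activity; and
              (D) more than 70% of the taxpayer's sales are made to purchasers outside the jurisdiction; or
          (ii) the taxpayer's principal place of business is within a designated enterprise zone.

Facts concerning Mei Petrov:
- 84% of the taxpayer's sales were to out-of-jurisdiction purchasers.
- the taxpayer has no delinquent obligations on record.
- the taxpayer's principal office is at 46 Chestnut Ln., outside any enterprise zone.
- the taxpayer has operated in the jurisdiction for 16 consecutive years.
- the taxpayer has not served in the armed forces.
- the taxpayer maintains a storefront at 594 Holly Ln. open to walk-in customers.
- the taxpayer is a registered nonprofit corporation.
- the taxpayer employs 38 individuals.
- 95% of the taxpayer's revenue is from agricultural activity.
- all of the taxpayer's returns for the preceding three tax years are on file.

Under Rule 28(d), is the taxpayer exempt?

(a) not (nonprofit) — fails.
(b) ≥ 9 yrs in jurisdiction — met.
So (1) is not satisfied (F AND T).
(i) ≤ 15 employees — not satisfied.
(ii) no delinquency — met.
(iii) not (has storefront) — fails.
(a): F OR T OR F → true.
(A) returns current — met.
(B) not (veteran) — satisfied.
(C) ≥70% agricultural — met.
(D) >70% out-of-jur. sales — met.
So (i) is satisfied (T AND T AND T AND T).
(ii) in enterprise zone — not met.
So (b) is satisfied (T OR F).
So (2) is satisfied (T AND T).
So Overall is satisfied (F OR T).

Yes — exempt.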